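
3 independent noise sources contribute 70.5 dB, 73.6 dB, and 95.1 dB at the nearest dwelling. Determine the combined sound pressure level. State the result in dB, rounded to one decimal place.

95.1 dB

For uncorrelated sources the intensities add, so convert each level to linear form, sum, and take 10·log₁₀ of the total.
Σ 10^(L/10) = 10^(70.5/10) + 10^(73.6/10) + 10^(95.1/10) = 3.270e+09.
L_total = 10·log₁₀(3.270e+09) = 95.15 dB.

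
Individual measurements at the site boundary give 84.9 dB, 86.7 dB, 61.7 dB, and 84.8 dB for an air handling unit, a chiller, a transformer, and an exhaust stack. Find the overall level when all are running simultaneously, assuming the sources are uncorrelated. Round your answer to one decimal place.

For uncorrelated sources the intensities add, so convert each level to linear form, sum, and take 10·log₁₀ of the total.
Σ 10^(L/10) = 10^(84.9/10) + 10^(86.7/10) + 10^(61.7/10) + 10^(84.8/10) = 1.080e+09.
L_total = 10·log₁₀(1.080e+09) = 90.34 dB.

90.3 dB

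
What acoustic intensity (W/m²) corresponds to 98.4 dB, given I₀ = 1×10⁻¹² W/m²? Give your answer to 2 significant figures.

I = I₀·10^(L/10) = 10⁻¹² × 10^(98.4/10) = 10^(-2.160).

0.0069 W/m²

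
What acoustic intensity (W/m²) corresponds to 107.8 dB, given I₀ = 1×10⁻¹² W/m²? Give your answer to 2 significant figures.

I/I₀ = 10^(107.8/10) = 6.026e+10, so I = 6.026e+10 × 10⁻¹² W/m².

0.060 W/m²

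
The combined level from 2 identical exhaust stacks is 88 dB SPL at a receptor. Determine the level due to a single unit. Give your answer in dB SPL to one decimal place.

Dividing the total intensity by 2 lowers the level by 10·log₁₀ 2 = 3.010 dB: L₁ = 88 − 3.010.

85.0 dB SPL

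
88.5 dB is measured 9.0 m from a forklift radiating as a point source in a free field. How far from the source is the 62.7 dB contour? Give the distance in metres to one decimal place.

For a point source L₁ − L₂ = 20·log₁₀(r₂/r₁), so r₂ = r₁·10^((L₁−L₂)/20).
r₂ = 9.0·10^((88.5−62.7)/20) = 9.0·10^(25.8/20) = 175.49 m.

175.5 m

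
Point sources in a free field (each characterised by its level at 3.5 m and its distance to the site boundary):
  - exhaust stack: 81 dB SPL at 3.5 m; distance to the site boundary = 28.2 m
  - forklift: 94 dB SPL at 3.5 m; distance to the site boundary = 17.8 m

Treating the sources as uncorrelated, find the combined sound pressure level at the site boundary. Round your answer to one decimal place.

Propagate each source to the receiver with L = L_ref − 20·log₁₀(r/r_ref), then add intensities.
exhaust stack: 81 − 20·log₁₀(28.2/3.5) = 81 − 18.12 = 62.88 dB SPL.
forklift: 94 − 20·log₁₀(17.8/3.5) = 94 − 14.13 = 79.87 dB SPL.
Σ 10^(L/10) = 9.906e+07 → L_total = 10·log₁₀(9.906e+07) = 79.96 dB SPL.

80.0 dB SPL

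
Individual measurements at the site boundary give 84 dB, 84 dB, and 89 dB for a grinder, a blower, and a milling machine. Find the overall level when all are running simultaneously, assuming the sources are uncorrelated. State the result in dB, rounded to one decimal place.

91.1 dB

For uncorrelated sources the intensities add, so convert each level to linear form, sum, and take 10·log₁₀ of the total.
Σ 10^(L/10) = 10^(84/10) + 10^(84/10) + 10^(89/10) = 1.297e+09.
L_total = 10·log₁₀(1.297e+09) = 91.13 dB.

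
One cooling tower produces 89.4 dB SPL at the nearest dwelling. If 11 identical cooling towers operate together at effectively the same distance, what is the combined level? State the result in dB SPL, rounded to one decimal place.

99.8 dB SPL

L_total = L₁ + 10·log₁₀ N for N identical incoherent sources.
L_total = 89.4 + 10·log₁₀(11) = 89.4 + 10.414 = 99.81 dB SPL.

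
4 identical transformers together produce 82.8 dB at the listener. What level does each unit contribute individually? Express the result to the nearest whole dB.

77 dB

Dividing the total intensity by 4 lowers the level by 10·log₁₀ 4 = 6.021 dB: L₁ = 82.8 − 6.021.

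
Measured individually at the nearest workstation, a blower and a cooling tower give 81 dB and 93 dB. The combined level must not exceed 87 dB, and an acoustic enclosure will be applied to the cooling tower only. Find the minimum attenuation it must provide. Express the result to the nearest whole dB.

7 dB

Fixed contribution from the other source: Σ 10^(L/10) = 10^(81/10) = 1.259e+08 (81.00 dB).
To meet 87 dB overall, the treated cooling tower may contribute at most 10^(87/10) − 1.259e+08 = 3.753e+08, i.e. 85.74 dB.
So the cooling tower must be reduced from 93 to 85.74 dB: IL = 7.26 dB.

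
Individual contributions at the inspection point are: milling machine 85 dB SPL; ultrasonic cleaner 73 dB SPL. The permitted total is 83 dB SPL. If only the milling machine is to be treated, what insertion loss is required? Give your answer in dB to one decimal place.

2.5 dB

Everything except the milling machine sums to 10^(73/10) = 1.995e+07 in linear terms, 73.00 dB SPL.
The limit corresponds to 10^(83/10) = 1.995e+08; subtracting the fixed part leaves 1.796e+08 for the milling machine, i.e. 82.54 dB SPL.
So the milling machine must be reduced from 85 to 82.54 dB SPL: IL = 2.46 dB.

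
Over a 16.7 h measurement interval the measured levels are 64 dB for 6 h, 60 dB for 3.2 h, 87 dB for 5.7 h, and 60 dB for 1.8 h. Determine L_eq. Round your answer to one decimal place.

The energy average is taken in the linear domain: L_eq = 10·log₁₀[(Σ tᵢ·10^(Lᵢ/10))/T], T = 16.7 h.
Σ tᵢ·10^(Lᵢ/10) = 6·10^(64/10) + 3.2·10^(60/10) + 5.7·10^(87/10) + 1.8·10^(60/10) = 2.877e+09.
L_eq = 10·log₁₀(2.877e+09/16.7) = 82.36 dB.

82.4 dB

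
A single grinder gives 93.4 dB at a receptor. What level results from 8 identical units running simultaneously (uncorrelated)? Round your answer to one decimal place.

With 8 equal, uncorrelated contributions the intensity is 8× that of one unit, giving a rise of 10·log₁₀ 8.
L_total = 93.4 + 10·log₁₀(8) = 93.4 + 9.031 = 102.43 dB.

102.4 dB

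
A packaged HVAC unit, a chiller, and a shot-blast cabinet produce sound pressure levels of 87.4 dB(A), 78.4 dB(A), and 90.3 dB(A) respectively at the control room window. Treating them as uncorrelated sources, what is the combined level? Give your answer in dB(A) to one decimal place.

92.3 dB(A)

Incoherent sources combine by intensity addition: L_total = 10·log₁₀(Σ 10^(L_i/10)).
Σ 10^(L/10) = 10^(87.4/10) + 10^(78.4/10) + 10^(90.3/10) = 1.690e+09.
L_total = 10·log₁₀(1.690e+09) = 92.28 dB(A).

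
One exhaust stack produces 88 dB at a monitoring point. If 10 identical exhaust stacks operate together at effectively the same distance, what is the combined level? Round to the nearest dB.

With 10 equal, uncorrelated contributions the intensity is 10× that of one unit, giving a rise of 10·log₁₀ 10.
L_total = 88 + 10·log₁₀(10) = 88 + 10.000 = 98.00 dB.

98 dB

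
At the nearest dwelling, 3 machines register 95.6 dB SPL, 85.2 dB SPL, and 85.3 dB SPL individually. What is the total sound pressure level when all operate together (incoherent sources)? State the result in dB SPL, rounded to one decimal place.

96.3 dB SPL

For uncorrelated sources the intensities add, so convert each level to linear form, sum, and take 10·log₁₀ of the total.
Σ 10^(L/10) = 10^(95.6/10) + 10^(85.2/10) + 10^(85.3/10) = 4.301e+09.
L_total = 10·log₁₀(4.301e+09) = 96.34 dB SPL.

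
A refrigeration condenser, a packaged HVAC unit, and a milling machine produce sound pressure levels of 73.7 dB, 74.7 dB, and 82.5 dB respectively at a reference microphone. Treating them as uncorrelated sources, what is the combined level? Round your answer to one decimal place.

83.6 dB

Incoherent sources combine by intensity addition: L_total = 10·log₁₀(Σ 10^(L_i/10)).
Σ 10^(L/10) = 10^(73.7/10) + 10^(74.7/10) + 10^(82.5/10) = 2.308e+08.
L_total = 10·log₁₀(2.308e+08) = 83.63 dB.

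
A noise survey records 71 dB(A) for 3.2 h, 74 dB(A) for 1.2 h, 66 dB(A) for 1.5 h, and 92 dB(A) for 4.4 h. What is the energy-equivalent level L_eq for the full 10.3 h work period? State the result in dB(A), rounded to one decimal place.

L_eq = 10·log₁₀[(1/T)·Σ tᵢ·10^(Lᵢ/10)] with T = 10.3 h.
Σ tᵢ·10^(Lᵢ/10) = 3.2·10^(71/10) + 1.2·10^(74/10) + 1.5·10^(66/10) + 4.4·10^(92/10) = 7.050e+09.
L_eq = 10·log₁₀(7.050e+09/10.3) = 88.35 dB(A).

88.4 dB(A)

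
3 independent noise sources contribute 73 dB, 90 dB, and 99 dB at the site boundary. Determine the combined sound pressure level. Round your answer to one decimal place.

99.5 dB

Incoherent sources combine by intensity addition: L_total = 10·log₁₀(Σ 10^(L_i/10)).
Σ 10^(L/10) = 10^(73/10) + 10^(90/10) + 10^(99/10) = 8.963e+09.
L_total = 10·log₁₀(8.963e+09) = 99.52 dB.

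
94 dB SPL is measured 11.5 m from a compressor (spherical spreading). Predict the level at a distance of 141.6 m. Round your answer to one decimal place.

Point-source attenuation: ΔL = 20·log₁₀(r₂/r₁) = 20·log₁₀(141.6/11.5) = 21.807 dB.
L₂ = 94 − 20·log₁₀(141.6/11.5) = 94 − 21.807 = 72.19 dB SPL.

72.2 dB SPL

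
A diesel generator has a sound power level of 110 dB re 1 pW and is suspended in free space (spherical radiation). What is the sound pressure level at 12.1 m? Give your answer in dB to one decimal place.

L_p = L_w − 10·log₁₀(4π·r²) with r = 12.1 m.
4π·r² = 1840 m², 10·log₁₀ of that is 32.648 dB.
L_p = 110 − 32.648 = 77.35 dB.

77.4 dB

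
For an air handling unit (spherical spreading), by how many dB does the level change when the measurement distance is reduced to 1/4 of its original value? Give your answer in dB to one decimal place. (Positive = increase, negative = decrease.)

+12.0 dB

With spherical spreading the level changes by −20·log₁₀(r₂/r₁).
ΔL = −20·log₁₀(0.25) = +12.04 dB.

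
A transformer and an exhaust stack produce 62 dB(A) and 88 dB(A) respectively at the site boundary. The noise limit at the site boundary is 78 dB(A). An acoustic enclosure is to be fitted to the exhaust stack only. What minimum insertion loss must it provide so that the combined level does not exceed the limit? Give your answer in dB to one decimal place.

Fixed contribution from the other source: Σ 10^(L/10) = 10^(62/10) = 1.585e+06 (62.00 dB(A)).
The limit corresponds to 10^(78/10) = 6.310e+07; subtracting the fixed part leaves 6.151e+07 for the exhaust stack, i.e. 77.89 dB(A).
So the exhaust stack must be reduced from 88 to 77.89 dB(A): IL = 10.11 dB.

10.1 dB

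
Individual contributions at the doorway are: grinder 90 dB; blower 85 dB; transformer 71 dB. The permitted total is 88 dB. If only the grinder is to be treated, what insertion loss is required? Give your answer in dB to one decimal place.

5.2 dB

The untreated sources together contribute 10^(85/10) + 10^(71/10) = 3.288e+08, i.e. 85.17 dB.
To meet 88 dB overall, the treated grinder may contribute at most 10^(88/10) − 3.288e+08 = 3.021e+08, i.e. 84.80 dB.
Required insertion loss = 90 − 84.80 = 5.20 dB.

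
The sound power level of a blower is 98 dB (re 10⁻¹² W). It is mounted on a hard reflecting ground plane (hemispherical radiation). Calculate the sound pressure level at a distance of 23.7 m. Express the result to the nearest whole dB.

63 dB

L_p = L_w − 10·log₁₀(2π·r²) with r = 23.7 m.
2π·r² = 3529 m², 10·log₁₀ of that is 35.477 dB.
L_p = 98 − 35.477 = 62.52 dB.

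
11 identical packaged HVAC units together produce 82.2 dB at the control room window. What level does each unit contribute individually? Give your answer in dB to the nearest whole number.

Dividing the total intensity by 11 lowers the level by 10·log₁₀ 11 = 10.414 dB: L₁ = 82.2 − 10.414.

72 dB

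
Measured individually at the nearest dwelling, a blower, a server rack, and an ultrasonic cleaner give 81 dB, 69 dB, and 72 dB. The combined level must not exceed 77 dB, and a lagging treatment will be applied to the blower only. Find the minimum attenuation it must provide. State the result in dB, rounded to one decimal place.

6.8 dB

Everything except the blower sums to 10^(69/10) + 10^(72/10) = 2.379e+07 in linear terms, 73.76 dB.
The limit corresponds to 10^(77/10) = 5.012e+07; subtracting the fixed part leaves 2.633e+07 for the blower, i.e. 74.20 dB.
So the blower must be reduced from 81 to 74.20 dB: IL = 6.80 dB.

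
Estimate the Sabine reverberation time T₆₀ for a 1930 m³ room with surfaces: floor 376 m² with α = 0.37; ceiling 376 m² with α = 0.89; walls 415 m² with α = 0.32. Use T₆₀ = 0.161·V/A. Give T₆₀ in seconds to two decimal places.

Summing Sᵢαᵢ: 376·0.37 + 376·0.89 + 415·0.32 = 606.56 m².
T₆₀ = 0.161 × 1930 / 606.56 = 0.512 s.

0.51 s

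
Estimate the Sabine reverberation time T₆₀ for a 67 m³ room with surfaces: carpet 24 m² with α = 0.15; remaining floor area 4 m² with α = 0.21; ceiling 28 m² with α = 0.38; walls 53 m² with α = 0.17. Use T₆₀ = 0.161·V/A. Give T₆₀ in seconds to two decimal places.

0.45 s

Total absorption A = 24·0.15 + 4·0.21 + 28·0.38 + 53·0.17 = 24.09 m² sabins.
T₆₀ = 0.161·V/A = 0.161·67/24.09 = 0.448 s.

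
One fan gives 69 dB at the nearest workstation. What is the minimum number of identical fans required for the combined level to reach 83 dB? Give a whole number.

Need L₁ + 10·log₁₀ N ≥ 83, i.e. log₁₀ N ≥ 1.40.
N ≥ 10^(14.0/10) = 25.119, so N = 26.

26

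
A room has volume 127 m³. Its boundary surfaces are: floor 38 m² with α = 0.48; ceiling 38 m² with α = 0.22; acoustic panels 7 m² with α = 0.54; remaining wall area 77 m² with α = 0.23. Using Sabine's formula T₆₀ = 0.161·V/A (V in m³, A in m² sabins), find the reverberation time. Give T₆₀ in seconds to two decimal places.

0.43 s

A = Σ Sᵢαᵢ = 38·0.48 + 38·0.22 + 7·0.54 + 77·0.23 = 48.09 m².
T₆₀ = 0.161·V/A = 0.161·127/48.09 = 0.425 s.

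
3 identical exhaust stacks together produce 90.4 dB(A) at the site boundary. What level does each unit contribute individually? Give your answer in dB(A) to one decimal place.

3 equal contributions raise the level by 10·log₁₀ 3 = 4.771 dB, so each unit alone gives 90.4 − 4.771.

85.6 dB(A)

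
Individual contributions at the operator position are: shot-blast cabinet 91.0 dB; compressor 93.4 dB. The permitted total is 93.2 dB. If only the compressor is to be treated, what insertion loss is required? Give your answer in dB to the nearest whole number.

Fixed contribution from the other source: Σ 10^(L/10) = 10^(91.0/10) = 1.259e+09 (91.00 dB).
To meet 93.2 dB overall, the treated compressor may contribute at most 10^(93.2/10) − 1.259e+09 = 8.304e+08, i.e. 89.19 dB.
So the compressor must be reduced from 93.4 to 89.19 dB: IL = 4.21 dB.

4 dB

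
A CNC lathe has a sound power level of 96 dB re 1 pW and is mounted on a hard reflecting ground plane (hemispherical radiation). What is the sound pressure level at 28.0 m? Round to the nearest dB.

L_p = L_w − 10·log₁₀(2π·r²) with r = 28.0 m.
2π·r² = 4926 m², 10·log₁₀ of that is 36.925 dB.
L_p = 96 − 36.925 = 59.08 dB.

59 dB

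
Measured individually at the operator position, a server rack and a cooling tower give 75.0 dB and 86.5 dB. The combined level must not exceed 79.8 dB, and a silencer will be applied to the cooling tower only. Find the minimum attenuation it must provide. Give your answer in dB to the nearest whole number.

Fixed contribution from the other source: Σ 10^(L/10) = 10^(75.0/10) = 3.162e+07 (75.00 dB).
The limit corresponds to 10^(79.8/10) = 9.550e+07; subtracting the fixed part leaves 6.388e+07 for the cooling tower, i.e. 78.05 dB.
Required insertion loss = 86.5 − 78.05 = 8.45 dB.

8 dB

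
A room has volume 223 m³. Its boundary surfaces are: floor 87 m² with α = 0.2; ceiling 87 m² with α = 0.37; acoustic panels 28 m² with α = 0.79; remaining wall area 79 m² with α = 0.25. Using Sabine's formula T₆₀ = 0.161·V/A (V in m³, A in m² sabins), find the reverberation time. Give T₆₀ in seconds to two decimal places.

Summing Sᵢαᵢ: 87·0.2 + 87·0.37 + 28·0.79 + 79·0.25 = 91.46 m².
T₆₀ = 0.161 × 223 / 91.46 = 0.393 s.

0.39 s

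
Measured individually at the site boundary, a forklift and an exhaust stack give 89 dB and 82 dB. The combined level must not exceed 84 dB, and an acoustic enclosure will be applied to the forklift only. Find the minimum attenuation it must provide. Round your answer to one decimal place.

9.3 dB

The untreated sources together contribute 10^(82/10) = 1.585e+08, i.e. 82.00 dB.
To meet 84 dB overall, the treated forklift may contribute at most 10^(84/10) − 1.585e+08 = 9.270e+07, i.e. 79.67 dB.
So the forklift must be reduced from 89 to 79.67 dB: IL = 9.33 dB.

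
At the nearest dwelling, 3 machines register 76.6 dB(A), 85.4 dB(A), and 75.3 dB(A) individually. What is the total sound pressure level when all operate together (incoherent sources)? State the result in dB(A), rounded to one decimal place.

86.3 dB(A)

Incoherent sources combine by intensity addition: L_total = 10·log₁₀(Σ 10^(L_i/10)).
Σ 10^(L/10) = 10^(76.6/10) + 10^(85.4/10) + 10^(75.3/10) = 4.263e+08.
L_total = 10·log₁₀(4.263e+08) = 86.30 dB(A).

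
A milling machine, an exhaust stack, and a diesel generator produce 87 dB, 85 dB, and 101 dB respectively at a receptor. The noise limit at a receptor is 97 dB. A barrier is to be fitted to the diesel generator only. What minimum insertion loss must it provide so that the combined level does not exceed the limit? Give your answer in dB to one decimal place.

Fixed contribution from the other sources: Σ 10^(L/10) = 10^(87/10) + 10^(85/10) = 8.174e+08 (89.12 dB).
To meet 97 dB overall, the treated diesel generator may contribute at most 10^(97/10) − 8.174e+08 = 4.194e+09, i.e. 96.23 dB.
So the diesel generator must be reduced from 101 to 96.23 dB: IL = 4.77 dB.

4.8 dB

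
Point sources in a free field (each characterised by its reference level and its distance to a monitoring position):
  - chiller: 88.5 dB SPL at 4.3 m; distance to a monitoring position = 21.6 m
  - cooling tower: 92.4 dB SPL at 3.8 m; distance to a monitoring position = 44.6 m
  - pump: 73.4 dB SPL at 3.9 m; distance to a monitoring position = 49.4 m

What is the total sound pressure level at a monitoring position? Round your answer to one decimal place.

76.1 dB SPL

Propagate each source to the receiver with L = L_ref − 20·log₁₀(r/r_ref), then add intensities.
chiller: 88.5 − 20·log₁₀(21.6/4.3) = 88.5 − 14.02 = 74.48 dB SPL.
cooling tower: 92.4 − 20·log₁₀(44.6/3.8) = 92.4 − 21.39 = 71.01 dB SPL.
pump: 73.4 − 20·log₁₀(49.4/3.9) = 73.4 − 22.05 = 51.35 dB SPL.
Σ 10^(L/10) = 4.081e+07 → L_total = 10·log₁₀(4.081e+07) = 76.11 dB SPL.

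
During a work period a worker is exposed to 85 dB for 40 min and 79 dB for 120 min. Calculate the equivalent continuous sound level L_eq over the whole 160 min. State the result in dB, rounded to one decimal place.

Weight each interval's intensity by its duration and average over T = 160 min:
Σ tᵢ·10^(Lᵢ/10) = 40·10^(85/10) + 120·10^(79/10) = 2.218e+10.
L_eq = 10·log₁₀(2.218e+10/160) = 81.42 dB.

81.4 dB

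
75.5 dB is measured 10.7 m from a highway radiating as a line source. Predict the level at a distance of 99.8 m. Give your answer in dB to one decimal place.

65.8 dB

Cylindrical spreading from a line source gives a 10·log₁₀(r₂/r₁) drop.
L₂ = 75.5 − 10·log₁₀(99.8/10.7) = 75.5 − 9.697 = 65.80 dB.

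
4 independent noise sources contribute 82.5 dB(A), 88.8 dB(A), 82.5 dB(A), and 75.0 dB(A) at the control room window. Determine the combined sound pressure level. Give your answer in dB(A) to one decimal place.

90.6 dB(A)

For uncorrelated sources the intensities add, so convert each level to linear form, sum, and take 10·log₁₀ of the total.
Σ 10^(L/10) = 10^(82.5/10) + 10^(88.8/10) + 10^(82.5/10) + 10^(75.0/10) = 1.146e+09.
L_total = 10·log₁₀(1.146e+09) = 90.59 dB(A).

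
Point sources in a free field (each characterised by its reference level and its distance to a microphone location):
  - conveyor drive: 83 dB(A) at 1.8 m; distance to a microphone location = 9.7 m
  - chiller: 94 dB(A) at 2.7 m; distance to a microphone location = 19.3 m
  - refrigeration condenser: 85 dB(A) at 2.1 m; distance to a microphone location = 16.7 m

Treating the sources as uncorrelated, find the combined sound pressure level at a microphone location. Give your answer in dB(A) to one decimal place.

77.9 dB(A)

Apply inverse-square spreading to bring every level to the receiver, then sum 10^(L/10).
conveyor drive: 83 − 20·log₁₀(9.7/1.8) = 83 − 14.63 = 68.37 dB(A).
chiller: 94 − 20·log₁₀(19.3/2.7) = 94 − 17.08 = 76.92 dB(A).
refrigeration condenser: 85 − 20·log₁₀(16.7/2.1) = 85 − 18.01 = 66.99 dB(A).
Σ 10^(L/10) = 6.103e+07 → L_total = 10·log₁₀(6.103e+07) = 77.86 dB(A).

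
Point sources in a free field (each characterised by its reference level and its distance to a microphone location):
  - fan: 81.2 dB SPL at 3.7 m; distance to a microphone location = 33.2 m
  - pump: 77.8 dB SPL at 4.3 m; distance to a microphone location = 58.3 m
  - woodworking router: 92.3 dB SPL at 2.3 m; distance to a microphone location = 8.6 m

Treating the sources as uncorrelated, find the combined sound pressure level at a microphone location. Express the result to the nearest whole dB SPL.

Propagate each source to the receiver with L = L_ref − 20·log₁₀(r/r_ref), then add intensities.
fan: 81.2 − 20·log₁₀(33.2/3.7) = 81.2 − 19.06 = 62.14 dB SPL.
pump: 77.8 − 20·log₁₀(58.3/4.3) = 77.8 − 22.64 = 55.16 dB SPL.
woodworking router: 92.3 − 20·log₁₀(8.6/2.3) = 92.3 − 11.46 = 80.84 dB SPL.
Σ 10^(L/10) = 1.234e+08 → L_total = 10·log₁₀(1.234e+08) = 80.91 dB SPL.

81 dB SPL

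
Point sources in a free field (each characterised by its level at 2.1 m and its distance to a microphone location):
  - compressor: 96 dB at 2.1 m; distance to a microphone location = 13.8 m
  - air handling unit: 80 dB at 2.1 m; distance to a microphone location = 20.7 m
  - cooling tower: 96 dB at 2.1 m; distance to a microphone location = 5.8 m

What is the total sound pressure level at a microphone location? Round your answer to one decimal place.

First find each source's level at the receiver (point-source: −20·log₁₀(r/r_ref)), then combine on an intensity basis.
compressor: 96 − 20·log₁₀(13.8/2.1) = 96 − 16.35 = 79.65 dB.
air handling unit: 80 − 20·log₁₀(20.7/2.1) = 80 − 19.88 = 60.12 dB.
cooling tower: 96 − 20·log₁₀(5.8/2.1) = 96 − 8.82 = 87.18 dB.
Σ 10^(L/10) = 6.151e+08 → L_total = 10·log₁₀(6.151e+08) = 87.89 dB.

87.9 dB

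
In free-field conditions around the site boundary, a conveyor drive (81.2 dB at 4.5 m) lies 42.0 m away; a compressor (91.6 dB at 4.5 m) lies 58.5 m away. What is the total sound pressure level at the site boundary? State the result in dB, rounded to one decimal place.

70.0 dB

Propagate each source to the receiver with L = L_ref − 20·log₁₀(r/r_ref), then add intensities.
conveyor drive: 81.2 − 20·log₁₀(42.0/4.5) = 81.2 − 19.40 = 61.80 dB.
compressor: 91.6 − 20·log₁₀(58.5/4.5) = 91.6 − 22.28 = 69.32 dB.
Σ 10^(L/10) = 1.007e+07 → L_total = 10·log₁₀(1.007e+07) = 70.03 dB.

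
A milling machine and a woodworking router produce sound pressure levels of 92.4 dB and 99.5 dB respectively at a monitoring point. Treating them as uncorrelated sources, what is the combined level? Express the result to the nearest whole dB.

100 dB

For uncorrelated sources the intensities add, so convert each level to linear form, sum, and take 10·log₁₀ of the total.
Σ 10^(L/10) = 10^(92.4/10) + 10^(99.5/10) = 1.065e+10.
L_total = 10·log₁₀(1.065e+10) = 100.27 dB.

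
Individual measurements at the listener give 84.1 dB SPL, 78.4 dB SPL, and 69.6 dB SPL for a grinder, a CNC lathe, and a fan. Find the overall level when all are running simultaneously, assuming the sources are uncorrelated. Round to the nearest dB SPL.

85 dB SPL

For uncorrelated sources the intensities add, so convert each level to linear form, sum, and take 10·log₁₀ of the total.
Σ 10^(L/10) = 10^(84.1/10) + 10^(78.4/10) + 10^(69.6/10) = 3.353e+08.
L_total = 10·log₁₀(3.353e+08) = 85.25 dB SPL.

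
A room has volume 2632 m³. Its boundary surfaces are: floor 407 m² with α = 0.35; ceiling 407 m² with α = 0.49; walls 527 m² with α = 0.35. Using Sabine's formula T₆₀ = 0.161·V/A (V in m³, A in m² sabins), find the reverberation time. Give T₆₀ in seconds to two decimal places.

0.81 s

A = Σ Sᵢαᵢ = 407·0.35 + 407·0.49 + 527·0.35 = 526.33 m².
T₆₀ = 0.161·V/A = 0.161·2632/526.33 = 0.805 s.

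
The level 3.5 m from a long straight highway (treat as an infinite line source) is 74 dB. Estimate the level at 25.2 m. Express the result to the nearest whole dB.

Line-source attenuation: ΔL = 10·log₁₀(r₂/r₁) = 10·log₁₀(25.2/3.5) = 8.573 dB.
L₂ = 74 − 10·log₁₀(25.2/3.5) = 74 − 8.573 = 65.43 dB.

65 dB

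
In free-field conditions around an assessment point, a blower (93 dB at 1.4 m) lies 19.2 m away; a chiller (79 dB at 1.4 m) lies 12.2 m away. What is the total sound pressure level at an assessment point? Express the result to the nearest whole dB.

71 dB

First find each source's level at the receiver (point-source: −20·log₁₀(r/r_ref)), then combine on an intensity basis.
blower: 93 − 20·log₁₀(19.2/1.4) = 93 − 22.74 = 70.26 dB.
chiller: 79 − 20·log₁₀(12.2/1.4) = 79 − 18.80 = 60.20 dB.
Σ 10^(L/10) = 1.165e+07 → L_total = 10·log₁₀(1.165e+07) = 70.66 dB.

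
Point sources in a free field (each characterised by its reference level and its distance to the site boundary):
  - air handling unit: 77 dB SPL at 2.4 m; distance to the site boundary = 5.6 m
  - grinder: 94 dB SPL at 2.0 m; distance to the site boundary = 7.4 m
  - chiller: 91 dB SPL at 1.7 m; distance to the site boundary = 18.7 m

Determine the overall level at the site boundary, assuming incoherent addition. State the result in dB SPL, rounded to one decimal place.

83.1 dB SPL

Propagate each source to the receiver with L = L_ref − 20·log₁₀(r/r_ref), then add intensities.
air handling unit: 77 − 20·log₁₀(5.6/2.4) = 77 − 7.36 = 69.64 dB SPL.
grinder: 94 − 20·log₁₀(7.4/2.0) = 94 − 11.36 = 82.64 dB SPL.
chiller: 91 − 20·log₁₀(18.7/1.7) = 91 − 20.83 = 70.17 dB SPL.
Σ 10^(L/10) = 2.031e+08 → L_total = 10·log₁₀(2.031e+08) = 83.08 dB SPL.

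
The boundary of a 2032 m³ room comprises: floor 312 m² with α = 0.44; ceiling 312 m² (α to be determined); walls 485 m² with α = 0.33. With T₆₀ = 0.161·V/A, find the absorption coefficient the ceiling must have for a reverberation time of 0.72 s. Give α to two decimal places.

From T₆₀ = 0.161·V/A, the target T₆₀ = 0.72 s needs A = 0.161·2032/0.72 = 454.38 m².
Absorption from the other surfaces = 312·0.44 + 485·0.33 = 297.33 m², so the ceiling must supply 157.05 m² over 312 m².
α = 157.05/312 = 0.503.

0.50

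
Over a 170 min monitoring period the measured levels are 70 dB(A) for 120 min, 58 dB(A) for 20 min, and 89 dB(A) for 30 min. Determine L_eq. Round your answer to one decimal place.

81.7 dB(A)

L_eq = 10·log₁₀[(1/T)·Σ tᵢ·10^(Lᵢ/10)] with T = 170 min.
Σ tᵢ·10^(Lᵢ/10) = 120·10^(70/10) + 20·10^(58/10) + 30·10^(89/10) = 2.504e+10.
L_eq = 10·log₁₀(2.504e+10/170) = 81.68 dB(A).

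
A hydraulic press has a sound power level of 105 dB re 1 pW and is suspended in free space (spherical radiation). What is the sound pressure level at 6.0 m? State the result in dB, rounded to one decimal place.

Free-field spherical radiation: L_p = L_w − 10·log₁₀(4π·r²), r = 6.0 m.
4π·r² = 452.4 m², 10·log₁₀ of that is 26.555 dB.
L_p = 105 − 26.555 = 78.44 dB.

78.4 dB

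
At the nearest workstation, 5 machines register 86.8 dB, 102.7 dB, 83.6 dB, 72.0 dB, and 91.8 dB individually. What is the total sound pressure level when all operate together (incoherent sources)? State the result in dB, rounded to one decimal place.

For uncorrelated sources the intensities add, so convert each level to linear form, sum, and take 10·log₁₀ of the total.
Σ 10^(L/10) = 10^(86.8/10) + 10^(102.7/10) + 10^(83.6/10) + 10^(72.0/10) + 10^(91.8/10) = 2.086e+10.
L_total = 10·log₁₀(2.086e+10) = 103.19 dB.

103.2 dB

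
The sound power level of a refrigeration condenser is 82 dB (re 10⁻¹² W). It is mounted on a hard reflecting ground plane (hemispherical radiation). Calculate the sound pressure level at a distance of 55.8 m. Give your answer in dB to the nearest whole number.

39 dB

L_p = L_w − 10·log₁₀(2π·r²) with r = 55.8 m.
2π·r² = 1.956e+04 m², 10·log₁₀ of that is 42.914 dB.
L_p = 82 − 42.914 = 39.09 dB.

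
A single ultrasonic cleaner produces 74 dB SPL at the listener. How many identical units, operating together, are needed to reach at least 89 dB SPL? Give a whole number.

N identical sources give L₁ + 10·log₁₀ N, so require 10·log₁₀ N ≥ 89 − 74 = 15.0 dB.
N ≥ 10^(15.0/10) = 31.623, so N = 32.

32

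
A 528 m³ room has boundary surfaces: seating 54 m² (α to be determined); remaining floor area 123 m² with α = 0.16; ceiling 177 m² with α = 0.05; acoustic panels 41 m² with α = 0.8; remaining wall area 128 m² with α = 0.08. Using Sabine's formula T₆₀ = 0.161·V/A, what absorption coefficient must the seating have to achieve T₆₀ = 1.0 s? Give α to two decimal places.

Required total absorption A = 0.161·528/1.0 = 85.01 m².
Absorption from the other surfaces = 123·0.16 + 177·0.05 + 41·0.8 + 128·0.08 = 71.57 m², so the seating must supply 13.44 m² over 54 m².
α = 13.44/54 = 0.249.

0.25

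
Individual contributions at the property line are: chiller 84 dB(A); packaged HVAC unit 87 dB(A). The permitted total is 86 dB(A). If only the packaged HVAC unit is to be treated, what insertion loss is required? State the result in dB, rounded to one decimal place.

5.3 dB

The untreated sources together contribute 10^(84/10) = 2.512e+08, i.e. 84.00 dB(A).
To meet 86 dB(A) overall, the treated packaged HVAC unit may contribute at most 10^(86/10) − 2.512e+08 = 1.469e+08, i.e. 81.67 dB(A).
So the packaged HVAC unit must be reduced from 87 to 81.67 dB(A): IL = 5.33 dB.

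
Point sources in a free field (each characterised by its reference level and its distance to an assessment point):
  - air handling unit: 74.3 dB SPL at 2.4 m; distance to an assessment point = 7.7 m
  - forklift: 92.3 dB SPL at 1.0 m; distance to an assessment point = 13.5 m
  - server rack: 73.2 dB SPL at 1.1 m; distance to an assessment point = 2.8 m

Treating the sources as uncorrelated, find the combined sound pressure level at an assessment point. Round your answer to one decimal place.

Propagate each source to the receiver with L = L_ref − 20·log₁₀(r/r_ref), then add intensities.
air handling unit: 74.3 − 20·log₁₀(7.7/2.4) = 74.3 − 10.13 = 64.17 dB SPL.
forklift: 92.3 − 20·log₁₀(13.5/1.0) = 92.3 − 22.61 = 69.69 dB SPL.
server rack: 73.2 − 20·log₁₀(2.8/1.1) = 73.2 − 8.12 = 65.08 dB SPL.
Σ 10^(L/10) = 1.516e+07 → L_total = 10·log₁₀(1.516e+07) = 71.81 dB SPL.

71.8 dB SPL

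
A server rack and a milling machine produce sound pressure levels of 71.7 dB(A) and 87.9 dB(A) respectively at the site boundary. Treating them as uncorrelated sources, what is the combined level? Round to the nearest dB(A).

88 dB(A)

For uncorrelated sources the intensities add, so convert each level to linear form, sum, and take 10·log₁₀ of the total.
Σ 10^(L/10) = 10^(71.7/10) + 10^(87.9/10) = 6.314e+08.
L_total = 10·log₁₀(6.314e+08) = 88.00 dB(A).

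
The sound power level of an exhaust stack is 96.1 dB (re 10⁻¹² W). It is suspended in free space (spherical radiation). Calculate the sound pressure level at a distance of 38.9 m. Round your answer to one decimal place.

The power spreads over a sphere of area 4π·r², so L_p = L_w − 10·log₁₀(4π·r²).
4π·r² = 1.902e+04 m², 10·log₁₀ of that is 42.791 dB.
L_p = 96.1 − 42.791 = 53.31 dB.

53.3 dB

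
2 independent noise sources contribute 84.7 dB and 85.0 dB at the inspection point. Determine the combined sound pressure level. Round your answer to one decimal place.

Incoherent sources combine by intensity addition: L_total = 10·log₁₀(Σ 10^(L_i/10)).
Σ 10^(L/10) = 10^(84.7/10) + 10^(85.0/10) = 6.113e+08.
L_total = 10·log₁₀(6.113e+08) = 87.86 dB.

87.9 dB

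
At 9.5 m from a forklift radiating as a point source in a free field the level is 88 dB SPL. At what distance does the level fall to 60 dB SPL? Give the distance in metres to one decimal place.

238.6 m

The 28.0 dB drop corresponds to a distance ratio of 10^(28.0/20) for a point source.
r₂ = 9.5·10^((88−60)/20) = 9.5·10^(28.0/20) = 238.63 m.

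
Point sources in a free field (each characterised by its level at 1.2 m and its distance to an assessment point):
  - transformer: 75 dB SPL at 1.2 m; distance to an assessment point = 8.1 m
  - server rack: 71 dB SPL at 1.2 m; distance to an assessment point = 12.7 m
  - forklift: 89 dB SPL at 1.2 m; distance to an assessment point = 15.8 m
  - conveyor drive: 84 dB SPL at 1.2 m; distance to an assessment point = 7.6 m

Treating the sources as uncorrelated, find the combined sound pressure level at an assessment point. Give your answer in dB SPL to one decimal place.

70.7 dB SPL

Apply inverse-square spreading to bring every level to the receiver, then sum 10^(L/10).
transformer: 75 − 20·log₁₀(8.1/1.2) = 75 − 16.59 = 58.41 dB SPL.
server rack: 71 − 20·log₁₀(12.7/1.2) = 71 − 20.49 = 50.51 dB SPL.
forklift: 89 − 20·log₁₀(15.8/1.2) = 89 − 22.39 = 66.61 dB SPL.
conveyor drive: 84 − 20·log₁₀(7.6/1.2) = 84 − 16.03 = 67.97 dB SPL.
Σ 10^(L/10) = 1.165e+07 → L_total = 10·log₁₀(1.165e+07) = 70.66 dB SPL.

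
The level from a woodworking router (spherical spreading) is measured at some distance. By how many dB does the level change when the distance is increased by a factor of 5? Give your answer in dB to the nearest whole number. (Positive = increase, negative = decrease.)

With spherical spreading the level changes by −20·log₁₀(r₂/r₁).
ΔL = −20·log₁₀(5) = -13.98 dB.

-14 dB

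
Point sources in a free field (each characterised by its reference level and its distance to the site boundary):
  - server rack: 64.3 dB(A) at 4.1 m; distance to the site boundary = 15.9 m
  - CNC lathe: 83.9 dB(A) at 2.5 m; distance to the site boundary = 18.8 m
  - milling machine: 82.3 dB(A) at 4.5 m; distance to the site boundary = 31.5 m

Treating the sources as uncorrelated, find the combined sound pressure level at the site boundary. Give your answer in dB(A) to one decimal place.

Apply inverse-square spreading to bring every level to the receiver, then sum 10^(L/10).
server rack: 64.3 − 20·log₁₀(15.9/4.1) = 64.3 − 11.77 = 52.53 dB(A).
CNC lathe: 83.9 − 20·log₁₀(18.8/2.5) = 83.9 − 17.52 = 66.38 dB(A).
milling machine: 82.3 − 20·log₁₀(31.5/4.5) = 82.3 − 16.90 = 65.40 dB(A).
Σ 10^(L/10) = 7.986e+06 → L_total = 10·log₁₀(7.986e+06) = 69.02 dB(A).

69.0 dB(A)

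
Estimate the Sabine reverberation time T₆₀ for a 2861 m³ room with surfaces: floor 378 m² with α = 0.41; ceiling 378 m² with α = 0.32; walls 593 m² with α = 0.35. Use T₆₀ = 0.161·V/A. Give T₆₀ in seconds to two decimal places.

0.95 s

Total absorption A = 378·0.41 + 378·0.32 + 593·0.35 = 483.49 m² sabins.
T₆₀ = 0.161·V/A = 0.161·2861/483.49 = 0.953 s.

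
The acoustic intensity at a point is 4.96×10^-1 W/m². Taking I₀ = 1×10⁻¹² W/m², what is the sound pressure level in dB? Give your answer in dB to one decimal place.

117.0 dB

I/I₀ = 4.96×10^-1/10⁻¹² = 4.96×10^11, and L = 10·log₁₀(I/I₀).
L = 10·(0.6955 + 11) = 116.95 dB.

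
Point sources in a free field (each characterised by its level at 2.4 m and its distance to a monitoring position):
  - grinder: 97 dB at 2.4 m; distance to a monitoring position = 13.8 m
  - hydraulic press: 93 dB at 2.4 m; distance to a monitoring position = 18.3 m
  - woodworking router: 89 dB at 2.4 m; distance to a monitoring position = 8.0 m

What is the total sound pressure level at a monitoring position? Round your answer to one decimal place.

Apply inverse-square spreading to bring every level to the receiver, then sum 10^(L/10).
grinder: 97 − 20·log₁₀(13.8/2.4) = 97 − 15.19 = 81.81 dB.
hydraulic press: 93 − 20·log₁₀(18.3/2.4) = 93 − 17.64 = 75.36 dB.
woodworking router: 89 − 20·log₁₀(8.0/2.4) = 89 − 10.46 = 78.54 dB.
Σ 10^(L/10) = 2.574e+08 → L_total = 10·log₁₀(2.574e+08) = 84.11 dB.

84.1 dB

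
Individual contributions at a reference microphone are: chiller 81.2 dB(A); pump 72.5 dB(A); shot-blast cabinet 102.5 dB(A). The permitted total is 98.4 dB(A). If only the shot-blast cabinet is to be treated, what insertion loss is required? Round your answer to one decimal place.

Fixed contribution from the other sources: Σ 10^(L/10) = 10^(81.2/10) + 10^(72.5/10) = 1.496e+08 (81.75 dB(A)).
The limit corresponds to 10^(98.4/10) = 6.918e+09; subtracting the fixed part leaves 6.769e+09 for the shot-blast cabinet, i.e. 98.31 dB(A).
Required insertion loss = 102.5 − 98.31 = 4.19 dB.

4.2 dB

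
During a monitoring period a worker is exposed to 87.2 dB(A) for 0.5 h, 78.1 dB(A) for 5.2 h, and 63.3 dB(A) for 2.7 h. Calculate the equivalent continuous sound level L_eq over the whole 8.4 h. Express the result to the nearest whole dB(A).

79 dB(A)

The energy average is taken in the linear domain: L_eq = 10·log₁₀[(Σ tᵢ·10^(Lᵢ/10))/T], T = 8.4 h.
Σ tᵢ·10^(Lᵢ/10) = 0.5·10^(87.2/10) + 5.2·10^(78.1/10) + 2.7·10^(63.3/10) = 6.039e+08.
L_eq = 10·log₁₀(6.039e+08/8.4) = 78.57 dB(A).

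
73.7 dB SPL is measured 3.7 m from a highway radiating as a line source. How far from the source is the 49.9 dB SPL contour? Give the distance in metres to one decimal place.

887.6 m

For a line source L₁ − L₂ = 10·log₁₀(r₂/r₁), so r₂ = r₁·10^((L₁−L₂)/10).
r₂ = 3.7·10^((73.7−49.9)/10) = 3.7·10^(23.8/10) = 887.57 m.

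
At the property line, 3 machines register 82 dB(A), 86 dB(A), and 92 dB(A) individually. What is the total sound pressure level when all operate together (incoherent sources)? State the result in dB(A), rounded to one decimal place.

For uncorrelated sources the intensities add, so convert each level to linear form, sum, and take 10·log₁₀ of the total.
Σ 10^(L/10) = 10^(82/10) + 10^(86/10) + 10^(92/10) = 2.141e+09.
L_total = 10·log₁₀(2.141e+09) = 93.31 dB(A).

93.3 dB(A)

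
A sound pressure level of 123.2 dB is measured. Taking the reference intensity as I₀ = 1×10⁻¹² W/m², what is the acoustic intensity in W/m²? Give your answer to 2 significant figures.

2.1 W/m²

I/I₀ = 10^(123.2/10) = 2.089e+12, so I = 2.089e+12 × 10⁻¹² W/m².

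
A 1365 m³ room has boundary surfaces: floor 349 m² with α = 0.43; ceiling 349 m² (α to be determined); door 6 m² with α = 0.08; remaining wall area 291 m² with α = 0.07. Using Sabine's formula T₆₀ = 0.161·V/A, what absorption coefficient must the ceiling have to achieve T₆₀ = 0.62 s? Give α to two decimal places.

0.53

A = 0.161·V/T₆₀ = 0.161·1365/0.62 = 354.46 m² sabins.
Absorption from the other surfaces = 349·0.43 + 6·0.08 + 291·0.07 = 170.92 m², so the ceiling must supply 183.54 m² over 349 m².
α = 183.54/349 = 0.526.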